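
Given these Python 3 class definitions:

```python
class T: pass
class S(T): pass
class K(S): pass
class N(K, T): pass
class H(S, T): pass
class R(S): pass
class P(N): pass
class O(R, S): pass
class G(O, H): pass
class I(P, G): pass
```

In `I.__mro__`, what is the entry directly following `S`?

T

L[I] = I + merge(L[P], L[G], [P G])
  take P:  [P N K S T object] + [G O R H S T object] + [P G]
  take N:  [N K S T object] + [G O R H S T object] + [G]
  take K:  [K S T object] + [G O R H S T object] + [G]
  take G:  [S T object] + [G O R H S T object] + [G]
  take O:  [S T object] + [O R H S T object]
  take R:  [S T object] + [R H S T object]
  take H:  [S T object] + [H S T object]
  take S:  [S T object] + [S T object]
  take T:  [T object] + [T object]
  take object:  [object] + [object]
MRO: I P N K G O R H S T object
S is at position 8; next is T.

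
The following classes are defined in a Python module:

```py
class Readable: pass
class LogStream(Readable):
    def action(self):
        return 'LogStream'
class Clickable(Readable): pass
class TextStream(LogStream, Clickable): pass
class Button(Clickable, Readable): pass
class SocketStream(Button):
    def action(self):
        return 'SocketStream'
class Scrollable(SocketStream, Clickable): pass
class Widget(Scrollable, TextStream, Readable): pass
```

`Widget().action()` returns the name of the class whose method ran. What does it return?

L[Widget] = Widget + merge(L[Scrollable], L[TextStream], L[Readable], [Scrollable TextStream Readable])
  take Scrollable:  [Scrollable SocketStream Button Clickable Readable object] + [TextStream LogStream Clickable Readable object] + [Readable object] + [Scrollable TextStream Readable]
  take SocketStream:  [SocketStream Button Clickable Readable object] + [TextStream LogStream Clickable Readable object] + [Readable object] + [TextStream Readable]
  take Button:  [Button Clickable Readable object] + [TextStream LogStream Clickable Readable object] + [Readable object] + [TextStream Readable]
  take TextStream:  [Clickable Readable object] + [TextStream LogStream Clickable Readable object] + [Readable object] + [TextStream Readable]
  take LogStream:  [Clickable Readable object] + [LogStream Clickable Readable object] + [Readable object] + [Readable]
  take Clickable:  [Clickable Readable object] + [Clickable Readable object] + [Readable object] + [Readable]
  take Readable:  [Readable object] + [Readable object] + [Readable object] + [Readable]
  take object:  [object] + [object] + [object]
MRO: Widget Scrollable SocketStream Button TextStream LogStream Clickable Readable object
action is defined in: LogStream, SocketStream. First along the MRO is SocketStream.

SocketStream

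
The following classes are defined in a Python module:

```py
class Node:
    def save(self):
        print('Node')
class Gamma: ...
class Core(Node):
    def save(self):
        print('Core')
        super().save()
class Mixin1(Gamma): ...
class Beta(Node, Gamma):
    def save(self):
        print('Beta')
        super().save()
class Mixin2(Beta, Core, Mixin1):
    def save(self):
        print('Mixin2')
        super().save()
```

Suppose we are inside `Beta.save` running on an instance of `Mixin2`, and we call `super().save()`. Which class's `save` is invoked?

Core

L[Mixin2] = Mixin2 + merge(L[Beta], L[Core], L[Mixin1], [Beta Core Mixin1])
  take Beta:  [Beta Node Gamma object] + [Core Node object] + [Mixin1 Gamma object] + [Beta Core Mixin1]
  take Core:  [Node Gamma object] + [Core Node object] + [Mixin1 Gamma object] + [Core Mixin1]
  take Node:  [Node Gamma object] + [Node object] + [Mixin1 Gamma object] + [Mixin1]
  take Mixin1:  [Gamma object] + [object] + [Mixin1 Gamma object] + [Mixin1]
  take Gamma:  [Gamma object] + [object] + [Gamma object]
  take object:  [object] + [object] + [object]
MRO: Mixin2 Beta Core Node Mixin1 Gamma object
super() in Beta.save on a Mixin2 instance goes to the class after Beta in Mixin2's MRO: Core.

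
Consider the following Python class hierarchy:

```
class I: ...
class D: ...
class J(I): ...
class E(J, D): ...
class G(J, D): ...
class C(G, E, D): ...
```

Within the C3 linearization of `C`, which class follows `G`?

E

L[C] = C + merge(L[G], L[E], L[D], [G E D])
  take G:  [G J I D object] + [E J I D object] + [D object] + [G E D]
  take E:  [J I D object] + [E J I D object] + [D object] + [E D]
  take J:  [J I D object] + [J I D object] + [D object] + [D]
  take I:  [I D object] + [I D object] + [D object] + [D]
  take D:  [D object] + [D object] + [D object] + [D]
  take object:  [object] + [object] + [object]
MRO: C G E J I D object
G is at position 1; next is E.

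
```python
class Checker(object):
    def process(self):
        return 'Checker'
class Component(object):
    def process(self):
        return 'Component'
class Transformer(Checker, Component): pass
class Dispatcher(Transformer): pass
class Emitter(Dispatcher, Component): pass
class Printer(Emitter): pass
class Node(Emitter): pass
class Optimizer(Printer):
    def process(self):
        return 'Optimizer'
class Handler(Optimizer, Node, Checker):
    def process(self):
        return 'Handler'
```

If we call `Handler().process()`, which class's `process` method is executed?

L[Handler] = Handler + merge(L[Optimizer], L[Node], L[Checker], [Optimizer Node Checker])
  take Optimizer:  [Optimizer Printer Emitter Dispatcher Transformer Checker Component object] + [Node Emitter Dispatcher Transformer Checker Component object] + [Checker object] + [Optimizer Node Checker]
  take Printer:  [Printer Emitter Dispatcher Transformer Checker Component object] + [Node Emitter Dispatcher Transformer Checker Component object] + [Checker object] + [Node Checker]
  take Node:  [Emitter Dispatcher Transformer Checker Component object] + [Node Emitter Dispatcher Transformer Checker Component object] + [Checker object] + [Node Checker]
  take Emitter:  [Emitter Dispatcher Transformer Checker Component object] + [Emitter Dispatcher Transformer Checker Component object] + [Checker object] + [Checker]
  take Dispatcher:  [Dispatcher Transformer Checker Component object] + [Dispatcher Transformer Checker Component object] + [Checker object] + [Checker]
  take Transformer:  [Transformer Checker Component object] + [Transformer Checker Component object] + [Checker object] + [Checker]
  take Checker:  [Checker Component object] + [Checker Component object] + [Checker object] + [Checker]
  take Component:  [Component object] + [Component object] + [object]
  take object:  [object] + [object] + [object]
MRO: Handler Optimizer Printer Node Emitter Dispatcher Transformer Checker Component object
process is defined in: Checker, Component, Handler, Optimizer. First along the MRO is Handler.

Handler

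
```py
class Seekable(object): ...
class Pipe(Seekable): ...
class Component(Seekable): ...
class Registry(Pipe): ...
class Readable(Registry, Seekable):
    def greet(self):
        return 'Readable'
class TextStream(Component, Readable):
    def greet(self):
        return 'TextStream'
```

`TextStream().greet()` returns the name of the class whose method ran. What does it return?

L[TextStream] = TextStream + merge(L[Component], L[Readable], [Component Readable])
  take Component:  [Component Seekable object] + [Readable Registry Pipe Seekable object] + [Component Readable]
  take Readable:  [Seekable object] + [Readable Registry Pipe Seekable object] + [Readable]
  take Registry:  [Seekable object] + [Registry Pipe Seekable object]
  take Pipe:  [Seekable object] + [Pipe Seekable object]
  take Seekable:  [Seekable object] + [Seekable object]
  take object:  [object] + [object]
MRO: TextStream Component Readable Registry Pipe Seekable object
greet is defined in: Readable, TextStream. First along the MRO is TextStream.

TextStream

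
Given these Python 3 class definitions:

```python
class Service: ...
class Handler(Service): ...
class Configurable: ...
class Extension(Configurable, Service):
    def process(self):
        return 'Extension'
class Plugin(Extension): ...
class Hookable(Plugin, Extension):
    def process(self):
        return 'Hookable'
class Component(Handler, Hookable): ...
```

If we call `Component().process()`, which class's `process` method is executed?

Hookable

L[Component] = Component + merge(L[Handler], L[Hookable], [Handler Hookable])
  take Handler:  [Handler Service object] + [Hookable Plugin Extension Configurable Service object] + [Handler Hookable]
  take Hookable:  [Service object] + [Hookable Plugin Extension Configurable Service object] + [Hookable]
  take Plugin:  [Service object] + [Plugin Extension Configurable Service object]
  take Extension:  [Service object] + [Extension Configurable Service object]
  take Configurable:  [Service object] + [Configurable Service object]
  take Service:  [Service object] + [Service object]
  take object:  [object] + [object]
MRO: Component Handler Hookable Plugin Extension Configurable Service object
process is defined in: Extension, Hookable. First along the MRO is Hookable.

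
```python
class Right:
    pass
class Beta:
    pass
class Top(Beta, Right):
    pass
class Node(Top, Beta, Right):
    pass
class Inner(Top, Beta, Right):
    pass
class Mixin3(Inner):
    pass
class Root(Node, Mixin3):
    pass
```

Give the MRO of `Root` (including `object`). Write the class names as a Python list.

L[Root] = Root + merge(L[Node], L[Mixin3], [Node Mixin3])
  take Node:  [Node Top Beta Right object] + [Mixin3 Inner Top Beta Right object] + [Node Mixin3]
  take Mixin3:  [Top Beta Right object] + [Mixin3 Inner Top Beta Right object] + [Mixin3]
  take Inner:  [Top Beta Right object] + [Inner Top Beta Right object]
  take Top:  [Top Beta Right object] + [Top Beta Right object]
  take Beta:  [Beta Right object] + [Beta Right object]
  take Right:  [Right object] + [Right object]
  take object:  [object] + [object]

[Root, Node, Mixin3, Inner, Top, Beta, Right, object]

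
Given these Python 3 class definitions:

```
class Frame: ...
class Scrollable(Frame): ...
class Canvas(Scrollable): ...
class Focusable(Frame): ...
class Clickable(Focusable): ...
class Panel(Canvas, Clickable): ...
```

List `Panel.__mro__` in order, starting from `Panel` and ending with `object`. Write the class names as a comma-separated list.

Panel, Canvas, Scrollable, Clickable, Focusable, Frame, object

L[Panel] = Panel + merge(L[Canvas], L[Clickable], [Canvas Clickable])
  take Canvas:  [Canvas Scrollable Frame object] + [Clickable Focusable Frame object] + [Canvas Clickable]
  take Scrollable:  [Scrollable Frame object] + [Clickable Focusable Frame object] + [Clickable]
  take Clickable:  [Frame object] + [Clickable Focusable Frame object] + [Clickable]
  take Focusable:  [Frame object] + [Focusable Frame object]
  take Frame:  [Frame object] + [Frame object]
  take object:  [object] + [object]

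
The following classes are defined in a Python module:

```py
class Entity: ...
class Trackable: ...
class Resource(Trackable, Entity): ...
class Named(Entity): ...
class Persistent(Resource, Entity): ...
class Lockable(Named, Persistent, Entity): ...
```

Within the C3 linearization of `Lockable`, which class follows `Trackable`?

L[Lockable] = Lockable + merge(L[Named], L[Persistent], L[Entity], [Named Persistent Entity])
  take Named:  [Named Entity object] + [Persistent Resource Trackable Entity object] + [Entity object] + [Named Persistent Entity]
  take Persistent:  [Entity object] + [Persistent Resource Trackable Entity object] + [Entity object] + [Persistent Entity]
  take Resource:  [Entity object] + [Resource Trackable Entity object] + [Entity object] + [Entity]
  take Trackable:  [Entity object] + [Trackable Entity object] + [Entity object] + [Entity]
  take Entity:  [Entity object] + [Entity object] + [Entity object] + [Entity]
  take object:  [object] + [object] + [object]
MRO: Lockable Named Persistent Resource Trackable Entity object
Trackable is at position 4; next is Entity.

Entity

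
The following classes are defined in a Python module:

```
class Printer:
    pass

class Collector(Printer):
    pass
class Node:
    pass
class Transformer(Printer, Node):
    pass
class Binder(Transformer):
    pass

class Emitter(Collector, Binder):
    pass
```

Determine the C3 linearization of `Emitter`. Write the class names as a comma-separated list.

Emitter, Collector, Binder, Transformer, Printer, Node, object

L[Emitter] = Emitter + merge(L[Collector], L[Binder], [Collector Binder])
  take Collector:  [Collector Printer object] + [Binder Transformer Printer Node object] + [Collector Binder]
  take Binder:  [Printer object] + [Binder Transformer Printer Node object] + [Binder]
  take Transformer:  [Printer object] + [Transformer Printer Node object]
  take Printer:  [Printer object] + [Printer Node object]
  take Node:  [object] + [Node object]
  take object:  [object] + [object]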